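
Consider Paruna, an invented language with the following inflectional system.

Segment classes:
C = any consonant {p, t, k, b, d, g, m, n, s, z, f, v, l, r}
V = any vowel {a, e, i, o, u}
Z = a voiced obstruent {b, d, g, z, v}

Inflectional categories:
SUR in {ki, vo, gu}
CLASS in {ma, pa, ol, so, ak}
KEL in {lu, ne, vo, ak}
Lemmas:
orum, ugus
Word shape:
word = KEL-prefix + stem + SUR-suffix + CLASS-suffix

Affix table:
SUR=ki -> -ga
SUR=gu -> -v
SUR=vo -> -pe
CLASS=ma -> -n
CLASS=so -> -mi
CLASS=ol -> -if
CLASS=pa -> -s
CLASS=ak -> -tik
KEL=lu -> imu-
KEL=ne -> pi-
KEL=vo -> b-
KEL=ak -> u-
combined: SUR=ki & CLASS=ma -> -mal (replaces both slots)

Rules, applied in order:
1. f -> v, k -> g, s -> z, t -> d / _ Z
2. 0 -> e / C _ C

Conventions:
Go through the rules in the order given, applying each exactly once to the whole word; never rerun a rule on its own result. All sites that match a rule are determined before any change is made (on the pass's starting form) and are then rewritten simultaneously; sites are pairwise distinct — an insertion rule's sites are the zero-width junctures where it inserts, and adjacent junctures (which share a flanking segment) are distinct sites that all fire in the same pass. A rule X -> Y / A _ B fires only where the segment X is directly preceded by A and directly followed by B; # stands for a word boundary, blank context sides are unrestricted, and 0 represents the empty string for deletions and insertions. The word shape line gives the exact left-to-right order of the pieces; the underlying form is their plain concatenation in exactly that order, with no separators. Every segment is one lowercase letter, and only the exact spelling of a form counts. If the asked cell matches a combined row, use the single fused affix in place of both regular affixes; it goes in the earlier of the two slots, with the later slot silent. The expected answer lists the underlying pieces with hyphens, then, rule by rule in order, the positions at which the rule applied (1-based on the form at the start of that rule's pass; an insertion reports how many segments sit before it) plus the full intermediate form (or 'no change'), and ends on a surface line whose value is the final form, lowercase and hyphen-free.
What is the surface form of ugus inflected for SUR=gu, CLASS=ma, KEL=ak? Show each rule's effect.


underlying: u-ugus-v-n
1. f -> v, k -> g, s -> z, t -> d / _ Z: fires at position(s) 5: uuguzvn
2. 0 -> e / C _ C: inserts after position(s) 5, 6: uuguzeven
surface: uuguzeven


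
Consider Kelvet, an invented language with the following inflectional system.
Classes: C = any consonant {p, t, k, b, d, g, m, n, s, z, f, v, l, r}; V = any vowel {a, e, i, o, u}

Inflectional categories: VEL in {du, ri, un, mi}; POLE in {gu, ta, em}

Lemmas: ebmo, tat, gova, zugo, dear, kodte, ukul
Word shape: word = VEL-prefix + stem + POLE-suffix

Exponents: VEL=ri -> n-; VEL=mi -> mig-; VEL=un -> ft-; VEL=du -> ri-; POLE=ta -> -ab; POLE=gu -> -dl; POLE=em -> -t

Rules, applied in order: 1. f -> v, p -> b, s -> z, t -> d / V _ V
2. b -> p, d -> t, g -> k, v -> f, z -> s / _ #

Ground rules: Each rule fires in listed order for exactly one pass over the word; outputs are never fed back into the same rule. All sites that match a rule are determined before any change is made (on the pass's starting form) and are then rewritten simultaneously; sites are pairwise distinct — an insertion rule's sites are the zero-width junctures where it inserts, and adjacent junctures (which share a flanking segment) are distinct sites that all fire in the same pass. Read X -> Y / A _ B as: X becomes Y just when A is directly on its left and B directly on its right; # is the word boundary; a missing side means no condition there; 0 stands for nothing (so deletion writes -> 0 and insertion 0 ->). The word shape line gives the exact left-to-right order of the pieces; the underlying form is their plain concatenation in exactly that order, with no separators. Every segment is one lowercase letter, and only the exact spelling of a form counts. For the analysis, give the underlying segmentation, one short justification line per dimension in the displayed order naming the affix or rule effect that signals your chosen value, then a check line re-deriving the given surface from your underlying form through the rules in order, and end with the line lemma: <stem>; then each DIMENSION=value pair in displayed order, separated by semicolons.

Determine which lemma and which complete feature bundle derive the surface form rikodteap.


underlying: ri-kodte-ab
VEL=du - signalled by the affix ri-
POLE=ta - signalled by the affix -ab
check: rikodteab -> rikodteab -> rikodteap
lemma: kodte; VEL=du; POLE=ta


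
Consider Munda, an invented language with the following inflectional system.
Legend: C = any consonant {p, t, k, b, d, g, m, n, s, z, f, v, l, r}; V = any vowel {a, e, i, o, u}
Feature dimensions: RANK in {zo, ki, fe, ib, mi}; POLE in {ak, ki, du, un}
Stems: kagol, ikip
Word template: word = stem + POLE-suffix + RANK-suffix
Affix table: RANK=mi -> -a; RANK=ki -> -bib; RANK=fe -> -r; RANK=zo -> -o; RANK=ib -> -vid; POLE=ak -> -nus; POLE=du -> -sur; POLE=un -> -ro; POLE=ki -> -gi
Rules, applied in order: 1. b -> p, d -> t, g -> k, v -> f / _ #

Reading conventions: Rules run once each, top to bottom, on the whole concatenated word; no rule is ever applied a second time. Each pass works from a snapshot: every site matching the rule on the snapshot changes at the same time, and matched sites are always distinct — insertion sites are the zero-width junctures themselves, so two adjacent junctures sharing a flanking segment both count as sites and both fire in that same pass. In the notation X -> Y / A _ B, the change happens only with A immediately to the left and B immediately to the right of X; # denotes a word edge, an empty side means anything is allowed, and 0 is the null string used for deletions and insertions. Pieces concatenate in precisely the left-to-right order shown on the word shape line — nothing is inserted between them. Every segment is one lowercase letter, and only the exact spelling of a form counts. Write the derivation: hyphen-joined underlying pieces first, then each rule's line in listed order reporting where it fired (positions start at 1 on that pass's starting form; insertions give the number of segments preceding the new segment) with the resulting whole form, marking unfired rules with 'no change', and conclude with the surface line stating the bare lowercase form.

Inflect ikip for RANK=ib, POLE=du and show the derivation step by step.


underlying: ikip-sur-vid
1. b -> p, d -> t, g -> k, v -> f / _ #: fires at position(s) 10: ikipsurvit
surface: ikipsurvit


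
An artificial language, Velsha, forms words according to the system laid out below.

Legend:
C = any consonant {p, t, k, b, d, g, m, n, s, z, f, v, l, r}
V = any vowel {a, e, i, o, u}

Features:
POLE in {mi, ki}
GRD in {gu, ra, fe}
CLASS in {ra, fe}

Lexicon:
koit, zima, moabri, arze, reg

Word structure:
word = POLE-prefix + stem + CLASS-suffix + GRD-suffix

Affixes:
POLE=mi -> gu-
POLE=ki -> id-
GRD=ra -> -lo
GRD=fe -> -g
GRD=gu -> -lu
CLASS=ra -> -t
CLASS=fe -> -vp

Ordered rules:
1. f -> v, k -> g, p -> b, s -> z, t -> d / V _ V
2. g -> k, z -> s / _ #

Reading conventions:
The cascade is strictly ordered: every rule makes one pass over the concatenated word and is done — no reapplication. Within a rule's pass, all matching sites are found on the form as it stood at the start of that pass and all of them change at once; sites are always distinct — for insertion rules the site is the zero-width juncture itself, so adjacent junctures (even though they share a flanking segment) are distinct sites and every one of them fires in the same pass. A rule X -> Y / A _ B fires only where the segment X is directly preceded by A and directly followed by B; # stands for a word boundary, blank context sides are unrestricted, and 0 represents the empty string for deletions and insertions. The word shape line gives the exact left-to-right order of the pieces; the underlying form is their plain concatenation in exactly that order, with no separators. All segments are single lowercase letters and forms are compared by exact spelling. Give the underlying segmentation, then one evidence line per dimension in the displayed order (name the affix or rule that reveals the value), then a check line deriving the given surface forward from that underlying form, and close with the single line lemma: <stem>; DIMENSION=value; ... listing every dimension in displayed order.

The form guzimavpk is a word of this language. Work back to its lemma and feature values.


underlying: gu-zima-vp-g
POLE=mi - signalled by the affix gu-
GRD=fe - signalled by the affix -g
CLASS=fe - signalled by the affix -vp
check: guzimavpg -> guzimavpg -> guzimavpk
lemma: zima; POLE=mi; GRD=fe; CLASS=fe


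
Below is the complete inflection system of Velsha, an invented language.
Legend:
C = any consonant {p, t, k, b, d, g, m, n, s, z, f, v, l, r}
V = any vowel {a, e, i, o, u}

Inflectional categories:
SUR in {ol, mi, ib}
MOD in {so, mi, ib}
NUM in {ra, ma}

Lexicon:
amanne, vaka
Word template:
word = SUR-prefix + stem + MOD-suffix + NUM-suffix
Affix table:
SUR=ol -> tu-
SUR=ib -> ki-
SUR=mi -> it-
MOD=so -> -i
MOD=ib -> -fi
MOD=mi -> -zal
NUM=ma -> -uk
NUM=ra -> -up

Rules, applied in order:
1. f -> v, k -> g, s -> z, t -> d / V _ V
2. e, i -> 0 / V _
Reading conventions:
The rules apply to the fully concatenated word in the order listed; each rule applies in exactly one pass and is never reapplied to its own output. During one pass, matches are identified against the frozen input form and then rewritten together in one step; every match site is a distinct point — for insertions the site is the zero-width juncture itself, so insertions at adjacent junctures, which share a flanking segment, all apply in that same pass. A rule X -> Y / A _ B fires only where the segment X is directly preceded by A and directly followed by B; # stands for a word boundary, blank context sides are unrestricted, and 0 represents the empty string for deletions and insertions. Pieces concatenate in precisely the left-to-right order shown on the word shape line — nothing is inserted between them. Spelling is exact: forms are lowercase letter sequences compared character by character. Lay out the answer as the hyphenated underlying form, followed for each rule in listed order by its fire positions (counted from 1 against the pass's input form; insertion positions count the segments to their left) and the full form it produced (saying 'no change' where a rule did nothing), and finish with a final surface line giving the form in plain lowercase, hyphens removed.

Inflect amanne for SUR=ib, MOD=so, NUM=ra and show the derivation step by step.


underlying: ki-amanne-i-up
1. f -> v, k -> g, s -> z, t -> d / V _ V: no change
2. e, i -> 0 / V _: fires at position(s) 9: kiamanneup
surface: kiamanneup


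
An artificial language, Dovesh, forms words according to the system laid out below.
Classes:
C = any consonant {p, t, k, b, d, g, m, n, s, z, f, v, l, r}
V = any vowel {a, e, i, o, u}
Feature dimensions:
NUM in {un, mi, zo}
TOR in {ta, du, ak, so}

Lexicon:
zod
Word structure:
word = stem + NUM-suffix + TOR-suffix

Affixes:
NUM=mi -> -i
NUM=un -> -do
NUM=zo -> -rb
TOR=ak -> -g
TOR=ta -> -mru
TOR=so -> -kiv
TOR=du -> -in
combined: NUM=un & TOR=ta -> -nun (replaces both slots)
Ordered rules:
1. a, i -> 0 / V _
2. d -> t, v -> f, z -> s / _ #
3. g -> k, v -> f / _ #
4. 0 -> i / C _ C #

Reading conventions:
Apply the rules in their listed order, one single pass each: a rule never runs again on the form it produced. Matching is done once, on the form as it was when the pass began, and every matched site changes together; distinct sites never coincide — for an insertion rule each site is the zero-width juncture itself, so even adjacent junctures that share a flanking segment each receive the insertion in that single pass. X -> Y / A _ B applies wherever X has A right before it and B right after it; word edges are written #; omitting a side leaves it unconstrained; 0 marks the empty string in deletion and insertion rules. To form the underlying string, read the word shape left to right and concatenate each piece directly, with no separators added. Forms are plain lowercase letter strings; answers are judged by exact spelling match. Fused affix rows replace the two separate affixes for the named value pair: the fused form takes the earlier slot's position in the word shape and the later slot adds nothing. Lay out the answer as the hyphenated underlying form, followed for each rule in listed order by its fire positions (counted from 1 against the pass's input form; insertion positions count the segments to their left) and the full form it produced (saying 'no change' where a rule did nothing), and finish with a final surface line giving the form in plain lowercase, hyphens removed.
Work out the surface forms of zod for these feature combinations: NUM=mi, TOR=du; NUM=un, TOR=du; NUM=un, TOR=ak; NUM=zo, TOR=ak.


cell NUM=mi, TOR=du:
underlying: zod-i-in
1. a, i -> 0 / V _: fires at position(s) 5: zodin
2. d -> t, v -> f, z -> s / _ #: no change
3. g -> k, v -> f / _ #: no change
4. 0 -> i / C _ C #: no change
surface: zodin

cell NUM=un, TOR=du:
underlying: zod-do-in
1. a, i -> 0 / V _: fires at position(s) 6: zoddon
2. d -> t, v -> f, z -> s / _ #: no change
3. g -> k, v -> f / _ #: no change
4. 0 -> i / C _ C #: no change
surface: zoddon

cell NUM=un, TOR=ak:
underlying: zod-do-g
1. a, i -> 0 / V _: no change
2. d -> t, v -> f, z -> s / _ #: no change
3. g -> k, v -> f / _ #: fires at position(s) 6: zoddok
4. 0 -> i / C _ C #: no change
surface: zoddok

cell NUM=zo, TOR=ak:
underlying: zod-rb-g
1. a, i -> 0 / V _: no change
2. d -> t, v -> f, z -> s / _ #: no change
3. g -> k, v -> f / _ #: fires at position(s) 6: zodrbk
4. 0 -> i / C _ C #: inserts after position(s) 5: zodrbik
surface: zodrbik


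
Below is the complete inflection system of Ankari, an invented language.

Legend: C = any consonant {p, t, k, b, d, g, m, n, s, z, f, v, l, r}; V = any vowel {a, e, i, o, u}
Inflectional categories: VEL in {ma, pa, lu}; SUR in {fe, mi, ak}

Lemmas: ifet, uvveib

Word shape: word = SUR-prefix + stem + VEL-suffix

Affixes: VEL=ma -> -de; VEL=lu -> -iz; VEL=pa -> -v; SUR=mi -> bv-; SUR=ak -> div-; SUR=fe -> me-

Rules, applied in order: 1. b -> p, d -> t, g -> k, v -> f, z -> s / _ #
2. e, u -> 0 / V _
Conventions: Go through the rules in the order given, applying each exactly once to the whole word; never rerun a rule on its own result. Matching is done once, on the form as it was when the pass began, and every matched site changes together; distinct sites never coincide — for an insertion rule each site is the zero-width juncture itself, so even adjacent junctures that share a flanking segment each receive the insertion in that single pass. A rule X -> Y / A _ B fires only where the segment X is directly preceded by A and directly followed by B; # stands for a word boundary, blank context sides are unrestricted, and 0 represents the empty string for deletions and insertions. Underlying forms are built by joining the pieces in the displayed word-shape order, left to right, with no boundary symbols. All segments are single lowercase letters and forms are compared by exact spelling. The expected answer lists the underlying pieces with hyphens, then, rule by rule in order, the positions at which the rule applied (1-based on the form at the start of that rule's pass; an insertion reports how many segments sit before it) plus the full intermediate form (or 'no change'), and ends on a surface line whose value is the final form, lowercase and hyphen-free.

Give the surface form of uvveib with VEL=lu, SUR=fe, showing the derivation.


underlying: me-uvveib-iz
1. b -> p, d -> t, g -> k, v -> f, z -> s / _ #: fires at position(s) 10: meuvveibis
2. e, u -> 0 / V _: fires at position(s) 3: mevveibis
surface: mevveibis


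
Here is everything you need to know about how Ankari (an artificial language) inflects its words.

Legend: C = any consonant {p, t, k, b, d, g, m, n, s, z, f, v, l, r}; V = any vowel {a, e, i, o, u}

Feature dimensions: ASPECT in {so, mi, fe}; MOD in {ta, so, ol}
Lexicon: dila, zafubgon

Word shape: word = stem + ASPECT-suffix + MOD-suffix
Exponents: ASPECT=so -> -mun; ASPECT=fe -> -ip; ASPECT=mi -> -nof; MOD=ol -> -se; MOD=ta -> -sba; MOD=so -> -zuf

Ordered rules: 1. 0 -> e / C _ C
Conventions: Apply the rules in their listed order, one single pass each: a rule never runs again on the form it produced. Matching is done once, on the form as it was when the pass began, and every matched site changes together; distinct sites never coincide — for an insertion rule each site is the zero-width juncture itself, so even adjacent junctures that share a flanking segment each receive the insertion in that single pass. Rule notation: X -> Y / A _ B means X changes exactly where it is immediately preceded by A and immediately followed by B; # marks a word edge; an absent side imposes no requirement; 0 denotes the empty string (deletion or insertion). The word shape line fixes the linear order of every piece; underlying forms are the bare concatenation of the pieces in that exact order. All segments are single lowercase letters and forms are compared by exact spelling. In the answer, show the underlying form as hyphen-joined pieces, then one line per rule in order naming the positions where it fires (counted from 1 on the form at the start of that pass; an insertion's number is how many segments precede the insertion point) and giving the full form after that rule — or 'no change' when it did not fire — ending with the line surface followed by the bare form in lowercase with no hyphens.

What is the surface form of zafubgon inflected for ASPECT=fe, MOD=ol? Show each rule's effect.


underlying: zafubgon-ip-se
1. 0 -> e / C _ C: inserts after position(s) 5, 10: zafubegonipese
surface: zafubegonipese


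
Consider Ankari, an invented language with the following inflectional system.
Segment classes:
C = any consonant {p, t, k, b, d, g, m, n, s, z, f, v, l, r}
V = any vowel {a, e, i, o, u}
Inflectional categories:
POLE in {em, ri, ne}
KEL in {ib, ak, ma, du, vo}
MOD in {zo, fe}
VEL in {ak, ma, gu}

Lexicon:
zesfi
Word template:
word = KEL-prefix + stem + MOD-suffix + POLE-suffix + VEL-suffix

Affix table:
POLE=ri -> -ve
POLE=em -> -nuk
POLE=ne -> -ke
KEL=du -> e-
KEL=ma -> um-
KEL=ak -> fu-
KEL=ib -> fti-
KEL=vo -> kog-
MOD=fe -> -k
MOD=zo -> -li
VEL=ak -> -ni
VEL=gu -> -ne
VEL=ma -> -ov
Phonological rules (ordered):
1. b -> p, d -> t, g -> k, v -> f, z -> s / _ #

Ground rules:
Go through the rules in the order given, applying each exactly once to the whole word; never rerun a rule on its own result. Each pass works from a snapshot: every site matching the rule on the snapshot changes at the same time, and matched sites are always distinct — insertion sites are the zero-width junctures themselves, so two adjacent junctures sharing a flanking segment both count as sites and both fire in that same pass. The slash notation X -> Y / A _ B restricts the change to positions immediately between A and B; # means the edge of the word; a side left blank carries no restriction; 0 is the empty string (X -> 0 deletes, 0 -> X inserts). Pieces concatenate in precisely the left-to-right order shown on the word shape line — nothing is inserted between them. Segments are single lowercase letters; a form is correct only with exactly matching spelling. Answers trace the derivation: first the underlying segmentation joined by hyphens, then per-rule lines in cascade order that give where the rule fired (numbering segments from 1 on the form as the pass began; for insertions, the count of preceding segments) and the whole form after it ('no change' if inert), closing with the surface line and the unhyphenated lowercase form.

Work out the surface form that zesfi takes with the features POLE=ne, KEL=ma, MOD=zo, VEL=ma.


underlying: um-zesfi-li-ke-ov
1. b -> p, d -> t, g -> k, v -> f, z -> s / _ #: fires at position(s) 13: umzesfilikeof
surface: umzesfilikeof


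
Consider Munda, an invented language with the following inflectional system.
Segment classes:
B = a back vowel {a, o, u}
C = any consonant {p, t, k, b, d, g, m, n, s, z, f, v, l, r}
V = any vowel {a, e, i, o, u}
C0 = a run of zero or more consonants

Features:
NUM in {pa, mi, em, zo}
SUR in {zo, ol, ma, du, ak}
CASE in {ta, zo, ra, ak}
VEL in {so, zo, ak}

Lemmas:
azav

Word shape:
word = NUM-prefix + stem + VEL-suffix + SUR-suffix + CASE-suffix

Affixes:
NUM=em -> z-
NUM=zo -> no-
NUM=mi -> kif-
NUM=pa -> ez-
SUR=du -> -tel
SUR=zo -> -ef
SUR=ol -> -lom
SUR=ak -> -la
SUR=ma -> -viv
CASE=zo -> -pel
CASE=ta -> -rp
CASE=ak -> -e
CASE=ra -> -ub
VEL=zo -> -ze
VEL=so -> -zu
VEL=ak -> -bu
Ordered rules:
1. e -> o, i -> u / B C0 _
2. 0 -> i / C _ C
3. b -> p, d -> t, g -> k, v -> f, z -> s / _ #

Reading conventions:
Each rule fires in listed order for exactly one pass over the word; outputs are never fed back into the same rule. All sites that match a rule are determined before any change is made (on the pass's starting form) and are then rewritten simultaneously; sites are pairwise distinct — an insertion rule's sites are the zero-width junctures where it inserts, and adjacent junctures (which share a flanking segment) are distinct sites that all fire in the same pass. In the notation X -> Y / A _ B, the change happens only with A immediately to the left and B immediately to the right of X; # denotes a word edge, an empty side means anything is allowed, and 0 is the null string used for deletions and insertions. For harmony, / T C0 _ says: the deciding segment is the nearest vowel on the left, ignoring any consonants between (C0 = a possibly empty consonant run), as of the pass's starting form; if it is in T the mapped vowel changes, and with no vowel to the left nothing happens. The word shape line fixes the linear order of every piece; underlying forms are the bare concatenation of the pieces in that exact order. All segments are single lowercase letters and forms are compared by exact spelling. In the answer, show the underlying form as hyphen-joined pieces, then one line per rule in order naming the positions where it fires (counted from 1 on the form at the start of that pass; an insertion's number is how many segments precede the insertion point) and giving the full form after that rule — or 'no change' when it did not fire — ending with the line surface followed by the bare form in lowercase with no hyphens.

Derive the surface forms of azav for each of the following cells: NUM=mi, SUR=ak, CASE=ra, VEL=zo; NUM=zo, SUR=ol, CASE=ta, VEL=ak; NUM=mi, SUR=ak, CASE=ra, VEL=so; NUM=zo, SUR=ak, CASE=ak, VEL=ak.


cell NUM=mi, SUR=ak, CASE=ra, VEL=zo:
underlying: kif-azav-ze-la-ub
1. e -> o, i -> u / B C0 _: fires at position(s) 9: kifazavzolaub
2. 0 -> i / C _ C: inserts after position(s) 7: kifazavizolaub
3. b -> p, d -> t, g -> k, v -> f, z -> s / _ #: fires at position(s) 14: kifazavizolaup
surface: kifazavizolaup

cell NUM=zo, SUR=ol, CASE=ta, VEL=ak:
underlying: no-azav-bu-lom-rp
1. e -> o, i -> u / B C0 _: no change
2. 0 -> i / C _ C: inserts after position(s) 6, 11, 12: noazavibulomirip
3. b -> p, d -> t, g -> k, v -> f, z -> s / _ #: no change
surface: noazavibulomirip

cell NUM=mi, SUR=ak, CASE=ra, VEL=so:
underlying: kif-azav-zu-la-ub
1. e -> o, i -> u / B C0 _: no change
2. 0 -> i / C _ C: inserts after position(s) 7: kifazavizulaub
3. b -> p, d -> t, g -> k, v -> f, z -> s / _ #: fires at position(s) 14: kifazavizulaup
surface: kifazavizulaup

cell NUM=zo, SUR=ak, CASE=ak, VEL=ak:
underlying: no-azav-bu-la-e
1. e -> o, i -> u / B C0 _: fires at position(s) 11: noazavbulao
2. 0 -> i / C _ C: inserts after position(s) 6: noazavibulao
3. b -> p, d -> t, g -> k, v -> f, z -> s / _ #: no change
surface: noazavibulao


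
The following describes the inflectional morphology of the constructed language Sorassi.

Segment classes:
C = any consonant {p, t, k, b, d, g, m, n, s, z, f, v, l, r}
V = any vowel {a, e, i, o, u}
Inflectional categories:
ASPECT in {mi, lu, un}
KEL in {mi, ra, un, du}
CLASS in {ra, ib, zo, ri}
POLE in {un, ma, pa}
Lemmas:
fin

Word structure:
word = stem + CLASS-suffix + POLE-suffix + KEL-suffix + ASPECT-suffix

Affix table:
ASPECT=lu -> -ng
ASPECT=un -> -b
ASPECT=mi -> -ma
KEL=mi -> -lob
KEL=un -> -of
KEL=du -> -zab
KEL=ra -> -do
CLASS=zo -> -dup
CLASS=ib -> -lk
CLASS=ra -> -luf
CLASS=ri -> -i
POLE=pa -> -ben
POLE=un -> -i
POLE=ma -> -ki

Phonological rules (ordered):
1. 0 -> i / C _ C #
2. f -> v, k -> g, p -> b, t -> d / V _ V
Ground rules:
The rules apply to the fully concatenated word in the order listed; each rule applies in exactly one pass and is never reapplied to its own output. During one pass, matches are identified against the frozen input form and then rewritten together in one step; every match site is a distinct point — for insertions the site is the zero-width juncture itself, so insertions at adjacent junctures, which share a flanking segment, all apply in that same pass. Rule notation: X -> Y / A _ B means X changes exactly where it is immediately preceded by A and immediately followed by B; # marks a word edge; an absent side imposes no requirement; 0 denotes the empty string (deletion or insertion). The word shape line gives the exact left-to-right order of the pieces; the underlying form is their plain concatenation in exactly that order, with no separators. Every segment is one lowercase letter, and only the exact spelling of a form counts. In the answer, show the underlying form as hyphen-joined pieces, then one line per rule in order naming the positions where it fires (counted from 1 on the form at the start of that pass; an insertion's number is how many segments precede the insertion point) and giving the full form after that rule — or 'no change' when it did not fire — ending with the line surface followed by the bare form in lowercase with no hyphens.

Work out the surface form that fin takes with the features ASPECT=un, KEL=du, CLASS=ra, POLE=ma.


underlying: fin-luf-ki-zab-b
1. 0 -> i / C _ C #: inserts after position(s) 11: finlufkizabib
2. f -> v, k -> g, p -> b, t -> d / V _ V: no change
surface: finlufkizabib


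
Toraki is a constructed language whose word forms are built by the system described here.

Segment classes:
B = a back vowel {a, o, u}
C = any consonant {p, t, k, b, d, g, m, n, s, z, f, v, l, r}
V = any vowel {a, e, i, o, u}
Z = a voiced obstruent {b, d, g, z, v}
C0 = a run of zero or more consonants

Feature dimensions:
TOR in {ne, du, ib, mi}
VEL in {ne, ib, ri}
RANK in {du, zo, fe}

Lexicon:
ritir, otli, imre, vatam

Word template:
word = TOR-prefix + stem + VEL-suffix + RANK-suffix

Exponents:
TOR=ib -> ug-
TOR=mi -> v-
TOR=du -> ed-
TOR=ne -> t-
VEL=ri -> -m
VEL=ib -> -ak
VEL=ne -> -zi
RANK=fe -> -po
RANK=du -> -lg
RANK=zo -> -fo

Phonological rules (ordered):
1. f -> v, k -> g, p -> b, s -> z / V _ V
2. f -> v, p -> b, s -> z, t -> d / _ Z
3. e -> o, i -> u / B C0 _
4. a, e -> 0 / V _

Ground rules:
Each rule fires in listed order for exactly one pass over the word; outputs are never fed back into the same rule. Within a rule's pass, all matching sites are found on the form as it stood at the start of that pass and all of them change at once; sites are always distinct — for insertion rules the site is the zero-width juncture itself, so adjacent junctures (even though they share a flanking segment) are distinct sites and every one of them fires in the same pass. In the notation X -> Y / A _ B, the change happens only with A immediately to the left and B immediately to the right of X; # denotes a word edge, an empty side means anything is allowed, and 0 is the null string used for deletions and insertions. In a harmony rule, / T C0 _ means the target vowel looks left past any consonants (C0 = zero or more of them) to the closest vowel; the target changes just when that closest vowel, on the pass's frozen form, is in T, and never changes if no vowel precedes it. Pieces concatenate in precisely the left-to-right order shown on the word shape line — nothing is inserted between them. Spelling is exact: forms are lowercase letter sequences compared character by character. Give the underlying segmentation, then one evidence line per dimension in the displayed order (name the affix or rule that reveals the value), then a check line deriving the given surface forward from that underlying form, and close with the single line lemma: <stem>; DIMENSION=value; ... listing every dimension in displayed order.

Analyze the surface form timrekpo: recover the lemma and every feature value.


underlying: t-imre-ak-po
TOR=ne - signalled by the affix t-
VEL=ib - signalled by the affix -ak
RANK=fe - signalled by the affix -po
check: timreakpo -> timreakpo -> timreakpo -> timreakpo -> timrekpo
lemma: imre; TOR=ne; VEL=ib; RANK=fe


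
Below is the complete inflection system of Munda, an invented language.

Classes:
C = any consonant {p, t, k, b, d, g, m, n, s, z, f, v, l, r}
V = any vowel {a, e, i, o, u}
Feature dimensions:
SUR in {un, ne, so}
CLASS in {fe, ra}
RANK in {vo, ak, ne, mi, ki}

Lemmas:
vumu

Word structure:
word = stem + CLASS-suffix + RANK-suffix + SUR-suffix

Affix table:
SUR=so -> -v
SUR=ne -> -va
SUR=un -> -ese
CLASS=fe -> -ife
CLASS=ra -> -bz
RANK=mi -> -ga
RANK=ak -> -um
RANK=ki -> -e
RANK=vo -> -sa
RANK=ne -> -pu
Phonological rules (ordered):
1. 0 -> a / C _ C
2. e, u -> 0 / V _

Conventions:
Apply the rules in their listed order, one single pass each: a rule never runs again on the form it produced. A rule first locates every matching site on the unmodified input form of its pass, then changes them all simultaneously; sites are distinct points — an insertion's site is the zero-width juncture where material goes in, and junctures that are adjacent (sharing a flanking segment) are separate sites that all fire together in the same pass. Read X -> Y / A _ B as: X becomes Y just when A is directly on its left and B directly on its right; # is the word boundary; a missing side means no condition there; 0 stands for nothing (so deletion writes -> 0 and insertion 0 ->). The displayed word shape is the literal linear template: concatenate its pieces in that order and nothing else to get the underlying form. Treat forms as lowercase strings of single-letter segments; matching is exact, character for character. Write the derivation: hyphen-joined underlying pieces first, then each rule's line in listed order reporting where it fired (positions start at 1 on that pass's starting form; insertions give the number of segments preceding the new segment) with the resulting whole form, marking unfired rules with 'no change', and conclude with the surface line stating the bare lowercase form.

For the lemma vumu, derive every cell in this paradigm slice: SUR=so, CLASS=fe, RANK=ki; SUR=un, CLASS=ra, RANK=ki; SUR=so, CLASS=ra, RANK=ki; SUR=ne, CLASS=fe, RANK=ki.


cell SUR=so, CLASS=fe, RANK=ki:
underlying: vumu-ife-e-v
1. 0 -> a / C _ C: no change
2. e, u -> 0 / V _: fires at position(s) 8: vumuifev
surface: vumuifev

cell SUR=un, CLASS=ra, RANK=ki:
underlying: vumu-bz-e-ese
1. 0 -> a / C _ C: inserts after position(s) 5: vumubazeese
2. e, u -> 0 / V _: fires at position(s) 9: vumubazese
surface: vumubazese

cell SUR=so, CLASS=ra, RANK=ki:
underlying: vumu-bz-e-v
1. 0 -> a / C _ C: inserts after position(s) 5: vumubazev
2. e, u -> 0 / V _: no change
surface: vumubazev

cell SUR=ne, CLASS=fe, RANK=ki:
underlying: vumu-ife-e-va
1. 0 -> a / C _ C: no change
2. e, u -> 0 / V _: fires at position(s) 8: vumuifeva
surface: vumuifeva


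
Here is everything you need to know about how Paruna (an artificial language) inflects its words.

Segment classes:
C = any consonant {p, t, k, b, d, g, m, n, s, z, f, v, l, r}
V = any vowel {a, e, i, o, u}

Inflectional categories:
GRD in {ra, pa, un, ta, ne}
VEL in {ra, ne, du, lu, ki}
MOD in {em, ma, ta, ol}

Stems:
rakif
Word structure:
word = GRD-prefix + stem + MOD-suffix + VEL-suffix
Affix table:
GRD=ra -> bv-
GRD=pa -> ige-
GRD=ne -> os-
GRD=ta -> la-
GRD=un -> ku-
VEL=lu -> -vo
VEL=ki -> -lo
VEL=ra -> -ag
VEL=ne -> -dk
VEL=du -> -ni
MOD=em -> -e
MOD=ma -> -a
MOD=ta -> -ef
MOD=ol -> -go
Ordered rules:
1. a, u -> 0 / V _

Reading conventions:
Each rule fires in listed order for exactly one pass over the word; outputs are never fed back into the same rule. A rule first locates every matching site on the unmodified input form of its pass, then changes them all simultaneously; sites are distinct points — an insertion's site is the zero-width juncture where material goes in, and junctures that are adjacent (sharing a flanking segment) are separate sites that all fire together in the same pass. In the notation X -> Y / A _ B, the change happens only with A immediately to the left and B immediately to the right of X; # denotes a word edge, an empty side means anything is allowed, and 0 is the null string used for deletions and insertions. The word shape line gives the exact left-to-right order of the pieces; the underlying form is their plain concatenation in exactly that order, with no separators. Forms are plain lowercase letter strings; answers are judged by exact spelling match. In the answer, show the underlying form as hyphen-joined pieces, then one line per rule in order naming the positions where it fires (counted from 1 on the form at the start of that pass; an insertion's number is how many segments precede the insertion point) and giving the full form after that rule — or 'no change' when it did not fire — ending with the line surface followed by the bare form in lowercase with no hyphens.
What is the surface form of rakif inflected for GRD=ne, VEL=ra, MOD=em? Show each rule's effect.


underlying: os-rakif-e-ag
1. a, u -> 0 / V _: fires at position(s) 9: osrakifeg
surface: osrakifeg


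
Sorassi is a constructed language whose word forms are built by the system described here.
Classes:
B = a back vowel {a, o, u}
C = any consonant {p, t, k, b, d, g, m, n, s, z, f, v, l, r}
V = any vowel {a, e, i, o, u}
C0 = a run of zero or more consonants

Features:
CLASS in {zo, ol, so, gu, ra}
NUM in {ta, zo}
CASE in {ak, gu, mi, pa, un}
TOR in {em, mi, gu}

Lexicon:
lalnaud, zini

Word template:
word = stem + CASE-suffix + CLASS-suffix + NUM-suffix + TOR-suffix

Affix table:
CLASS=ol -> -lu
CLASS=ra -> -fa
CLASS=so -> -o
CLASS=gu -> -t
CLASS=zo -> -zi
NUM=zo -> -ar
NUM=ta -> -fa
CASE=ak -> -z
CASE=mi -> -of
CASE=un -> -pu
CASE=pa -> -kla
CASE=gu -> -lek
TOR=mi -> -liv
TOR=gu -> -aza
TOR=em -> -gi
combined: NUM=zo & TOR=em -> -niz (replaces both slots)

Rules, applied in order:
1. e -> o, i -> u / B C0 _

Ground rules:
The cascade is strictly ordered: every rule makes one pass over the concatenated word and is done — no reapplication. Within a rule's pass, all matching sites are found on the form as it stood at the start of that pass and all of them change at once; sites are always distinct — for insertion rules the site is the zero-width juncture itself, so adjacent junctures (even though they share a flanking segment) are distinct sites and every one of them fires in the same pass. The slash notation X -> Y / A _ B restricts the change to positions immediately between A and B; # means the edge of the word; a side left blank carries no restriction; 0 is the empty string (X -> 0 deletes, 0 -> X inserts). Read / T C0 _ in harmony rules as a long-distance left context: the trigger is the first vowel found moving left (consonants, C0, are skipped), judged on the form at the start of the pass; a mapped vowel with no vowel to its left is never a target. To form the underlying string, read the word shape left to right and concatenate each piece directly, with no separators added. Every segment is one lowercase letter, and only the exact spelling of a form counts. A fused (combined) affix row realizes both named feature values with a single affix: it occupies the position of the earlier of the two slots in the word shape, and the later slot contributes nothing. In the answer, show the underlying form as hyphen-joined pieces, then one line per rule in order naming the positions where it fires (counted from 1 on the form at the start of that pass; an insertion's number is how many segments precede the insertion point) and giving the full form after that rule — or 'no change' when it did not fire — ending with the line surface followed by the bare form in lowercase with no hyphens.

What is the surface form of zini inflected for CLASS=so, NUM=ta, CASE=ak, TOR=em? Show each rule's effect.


underlying: zini-z-o-fa-gi
1. e -> o, i -> u / B C0 _: fires at position(s) 10: zinizofagu
surface: zinizofagu


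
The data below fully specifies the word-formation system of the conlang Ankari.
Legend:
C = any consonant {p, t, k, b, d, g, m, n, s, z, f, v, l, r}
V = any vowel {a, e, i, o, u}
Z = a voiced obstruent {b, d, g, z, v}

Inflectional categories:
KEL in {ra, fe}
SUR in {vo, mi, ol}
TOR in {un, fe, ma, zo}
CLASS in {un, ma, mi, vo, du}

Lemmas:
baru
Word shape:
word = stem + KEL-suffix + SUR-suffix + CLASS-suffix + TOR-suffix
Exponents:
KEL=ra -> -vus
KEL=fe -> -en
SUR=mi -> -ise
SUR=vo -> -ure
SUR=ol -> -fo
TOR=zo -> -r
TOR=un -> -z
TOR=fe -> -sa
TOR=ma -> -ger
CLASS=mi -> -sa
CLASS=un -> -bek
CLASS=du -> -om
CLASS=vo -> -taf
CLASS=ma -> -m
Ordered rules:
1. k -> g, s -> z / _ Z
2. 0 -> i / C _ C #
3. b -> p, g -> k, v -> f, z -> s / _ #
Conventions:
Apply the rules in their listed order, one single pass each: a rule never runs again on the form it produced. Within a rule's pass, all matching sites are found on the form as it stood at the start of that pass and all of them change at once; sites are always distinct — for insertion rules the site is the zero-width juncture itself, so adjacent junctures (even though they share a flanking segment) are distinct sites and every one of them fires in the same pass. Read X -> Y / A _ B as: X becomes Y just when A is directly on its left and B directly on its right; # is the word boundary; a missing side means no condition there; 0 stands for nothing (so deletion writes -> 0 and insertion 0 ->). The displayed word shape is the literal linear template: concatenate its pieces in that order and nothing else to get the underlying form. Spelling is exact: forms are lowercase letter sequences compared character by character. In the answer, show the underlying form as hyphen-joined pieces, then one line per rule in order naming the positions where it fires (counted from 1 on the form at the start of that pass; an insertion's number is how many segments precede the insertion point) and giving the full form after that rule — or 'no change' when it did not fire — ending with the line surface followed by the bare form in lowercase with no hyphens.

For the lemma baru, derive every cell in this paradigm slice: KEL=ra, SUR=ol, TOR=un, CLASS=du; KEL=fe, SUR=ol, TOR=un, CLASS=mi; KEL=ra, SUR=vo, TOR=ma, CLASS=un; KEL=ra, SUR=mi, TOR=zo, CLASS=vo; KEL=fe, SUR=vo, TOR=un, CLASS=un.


cell KEL=ra, SUR=ol, TOR=un, CLASS=du:
underlying: baru-vus-fo-om-z
1. k -> g, s -> z / _ Z: no change
2. 0 -> i / C _ C #: inserts after position(s) 11: baruvusfoomiz
3. b -> p, g -> k, v -> f, z -> s / _ #: fires at position(s) 13: baruvusfoomis
surface: baruvusfoomis

cell KEL=fe, SUR=ol, TOR=un, CLASS=mi:
underlying: baru-en-fo-sa-z
1. k -> g, s -> z / _ Z: no change
2. 0 -> i / C _ C #: no change
3. b -> p, g -> k, v -> f, z -> s / _ #: fires at position(s) 11: baruenfosas
surface: baruenfosas

cell KEL=ra, SUR=vo, TOR=ma, CLASS=un:
underlying: baru-vus-ure-bek-ger
1. k -> g, s -> z / _ Z: fires at position(s) 13: baruvusurebegger
2. 0 -> i / C _ C #: no change
3. b -> p, g -> k, v -> f, z -> s / _ #: no change
surface: baruvusurebegger

cell KEL=ra, SUR=mi, TOR=zo, CLASS=vo:
underlying: baru-vus-ise-taf-r
1. k -> g, s -> z / _ Z: no change
2. 0 -> i / C _ C #: inserts after position(s) 13: baruvusisetafir
3. b -> p, g -> k, v -> f, z -> s / _ #: no change
surface: baruvusisetafir

cell KEL=fe, SUR=vo, TOR=un, CLASS=un:
underlying: baru-en-ure-bek-z
1. k -> g, s -> z / _ Z: fires at position(s) 12: baruenurebegz
2. 0 -> i / C _ C #: inserts after position(s) 12: baruenurebegiz
3. b -> p, g -> k, v -> f, z -> s / _ #: fires at position(s) 14: baruenurebegis
surface: baruenurebegis
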